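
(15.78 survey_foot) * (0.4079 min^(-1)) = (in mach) 9.603e-05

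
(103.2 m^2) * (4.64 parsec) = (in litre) 1.478e+22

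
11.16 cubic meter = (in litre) 1.116e+04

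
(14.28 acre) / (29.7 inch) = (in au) 5.121e-07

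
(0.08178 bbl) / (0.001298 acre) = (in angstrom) 2.475e+07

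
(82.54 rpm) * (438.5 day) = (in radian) 3.275e+08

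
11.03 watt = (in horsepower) 0.01479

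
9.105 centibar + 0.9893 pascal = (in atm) 0.08987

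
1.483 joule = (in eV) 9.256e+18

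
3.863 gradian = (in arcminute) 208.6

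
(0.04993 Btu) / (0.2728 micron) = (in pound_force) 4.341e+07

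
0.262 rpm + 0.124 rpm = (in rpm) 0.386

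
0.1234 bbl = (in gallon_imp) 4.316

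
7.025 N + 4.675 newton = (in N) 11.7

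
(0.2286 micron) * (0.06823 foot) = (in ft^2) 5.117e-08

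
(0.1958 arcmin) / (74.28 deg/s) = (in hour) 1.22e-08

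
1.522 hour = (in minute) 91.32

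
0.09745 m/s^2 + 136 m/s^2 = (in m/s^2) 136.1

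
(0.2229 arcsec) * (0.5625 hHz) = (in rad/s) 6.079e-05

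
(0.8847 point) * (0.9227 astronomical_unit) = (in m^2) 4.308e+07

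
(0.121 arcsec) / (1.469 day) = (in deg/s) 2.648e-10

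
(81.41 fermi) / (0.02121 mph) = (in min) 1.431e-13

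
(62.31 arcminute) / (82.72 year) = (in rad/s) 6.948e-12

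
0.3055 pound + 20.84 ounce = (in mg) 7.294e+05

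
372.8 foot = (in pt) 3.221e+05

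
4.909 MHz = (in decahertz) 4.909e+05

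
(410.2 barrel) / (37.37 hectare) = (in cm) 0.01745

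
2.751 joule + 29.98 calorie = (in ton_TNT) 3.064e-08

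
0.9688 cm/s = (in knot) 0.01883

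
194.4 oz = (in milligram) 5.511e+06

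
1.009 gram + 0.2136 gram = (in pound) 0.002695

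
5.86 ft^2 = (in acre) 0.0001345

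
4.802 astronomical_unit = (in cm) 7.184e+13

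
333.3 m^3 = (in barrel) 2096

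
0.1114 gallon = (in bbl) 0.002652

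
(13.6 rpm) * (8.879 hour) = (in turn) 7245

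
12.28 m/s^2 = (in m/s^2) 12.28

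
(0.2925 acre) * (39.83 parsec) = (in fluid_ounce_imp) 5.12e+25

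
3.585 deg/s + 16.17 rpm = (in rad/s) 1.756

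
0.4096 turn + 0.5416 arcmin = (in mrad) 2574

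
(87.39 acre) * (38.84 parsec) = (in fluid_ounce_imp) 1.492e+28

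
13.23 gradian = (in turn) 0.03308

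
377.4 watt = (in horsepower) 0.5061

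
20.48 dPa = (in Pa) 2.048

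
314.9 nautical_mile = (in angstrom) 5.832e+15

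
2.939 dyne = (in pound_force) 6.607e-06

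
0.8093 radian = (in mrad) 809.3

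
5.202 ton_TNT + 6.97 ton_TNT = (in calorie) 1.217e+10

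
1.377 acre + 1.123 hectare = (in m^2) 1.68e+04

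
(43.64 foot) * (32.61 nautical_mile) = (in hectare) 80.33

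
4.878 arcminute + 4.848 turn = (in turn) 4.848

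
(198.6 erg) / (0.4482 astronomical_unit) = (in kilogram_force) 3.02e-17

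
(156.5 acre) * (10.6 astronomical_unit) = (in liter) 1.004e+21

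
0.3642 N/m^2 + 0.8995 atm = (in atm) 0.8995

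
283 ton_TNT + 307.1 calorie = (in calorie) 2.83e+11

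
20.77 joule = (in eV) 1.296e+20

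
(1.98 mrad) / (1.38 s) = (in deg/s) 0.08221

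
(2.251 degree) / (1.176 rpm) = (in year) 1.012e-08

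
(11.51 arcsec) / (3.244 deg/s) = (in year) 3.125e-11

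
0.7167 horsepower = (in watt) 534.4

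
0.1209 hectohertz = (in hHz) 0.1209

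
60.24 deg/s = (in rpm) 10.04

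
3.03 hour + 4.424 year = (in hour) 3.876e+04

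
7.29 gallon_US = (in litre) 27.6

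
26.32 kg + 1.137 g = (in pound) 58.03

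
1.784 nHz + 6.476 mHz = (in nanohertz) 6.476e+06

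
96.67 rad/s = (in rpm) 923.1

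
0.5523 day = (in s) 4.772e+04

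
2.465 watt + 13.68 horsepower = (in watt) 1.02e+04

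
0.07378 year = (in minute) 3.878e+04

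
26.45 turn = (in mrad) 1.662e+05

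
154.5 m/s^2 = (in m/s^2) 154.5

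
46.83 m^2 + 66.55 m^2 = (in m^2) 113.4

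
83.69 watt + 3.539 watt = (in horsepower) 0.117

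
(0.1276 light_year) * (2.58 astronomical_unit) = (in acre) 1.151e+23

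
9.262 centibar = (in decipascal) 9.262e+04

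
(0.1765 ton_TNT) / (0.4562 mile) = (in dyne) 1.006e+11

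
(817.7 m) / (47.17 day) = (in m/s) 0.0002006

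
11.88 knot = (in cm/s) 611.2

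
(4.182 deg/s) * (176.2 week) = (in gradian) 4.952e+08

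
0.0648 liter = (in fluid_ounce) 2.191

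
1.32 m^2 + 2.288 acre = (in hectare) 0.9261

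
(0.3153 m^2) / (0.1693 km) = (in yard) 0.002037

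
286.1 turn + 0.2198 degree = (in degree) 1.03e+05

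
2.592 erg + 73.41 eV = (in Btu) 2.457e-10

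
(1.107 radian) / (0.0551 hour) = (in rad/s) 0.005581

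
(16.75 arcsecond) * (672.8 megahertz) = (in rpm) 5.217e+05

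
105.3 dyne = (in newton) 0.001053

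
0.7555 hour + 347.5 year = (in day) 1.268e+05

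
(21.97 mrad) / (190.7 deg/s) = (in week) 1.091e-08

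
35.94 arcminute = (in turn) 0.001664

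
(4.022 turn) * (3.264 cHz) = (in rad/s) 0.8248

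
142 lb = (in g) 6.441e+04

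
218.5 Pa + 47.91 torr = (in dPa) 6.606e+04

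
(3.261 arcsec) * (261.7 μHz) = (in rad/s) 4.137e-09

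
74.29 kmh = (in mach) 0.06061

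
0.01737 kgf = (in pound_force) 0.03829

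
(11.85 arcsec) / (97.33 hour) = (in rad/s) 1.64e-10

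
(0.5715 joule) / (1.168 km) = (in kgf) 4.989e-05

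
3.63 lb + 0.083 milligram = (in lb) 3.63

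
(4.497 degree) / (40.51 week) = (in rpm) 3.059e-08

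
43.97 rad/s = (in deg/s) 2519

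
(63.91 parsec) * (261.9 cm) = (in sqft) 5.559e+19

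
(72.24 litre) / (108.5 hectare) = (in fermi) 6.658e+07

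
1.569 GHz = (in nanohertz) 1.569e+18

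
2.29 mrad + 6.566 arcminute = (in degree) 0.2406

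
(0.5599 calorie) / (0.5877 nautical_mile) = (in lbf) 0.0004839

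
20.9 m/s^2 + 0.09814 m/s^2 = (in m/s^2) 21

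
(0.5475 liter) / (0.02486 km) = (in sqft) 0.0002371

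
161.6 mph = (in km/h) 260.1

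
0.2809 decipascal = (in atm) 2.772e-07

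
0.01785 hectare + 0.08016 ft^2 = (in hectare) 0.01785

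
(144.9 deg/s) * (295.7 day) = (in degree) 3.702e+09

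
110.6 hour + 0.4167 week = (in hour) 180.6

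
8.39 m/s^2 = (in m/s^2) 8.39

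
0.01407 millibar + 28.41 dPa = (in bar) 4.248e-05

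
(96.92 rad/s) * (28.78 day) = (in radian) 2.41e+08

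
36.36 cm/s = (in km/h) 1.309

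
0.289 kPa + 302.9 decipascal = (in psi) 0.04631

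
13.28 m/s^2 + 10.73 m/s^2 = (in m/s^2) 24.01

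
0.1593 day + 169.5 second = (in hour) 3.87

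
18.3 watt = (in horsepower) 0.02454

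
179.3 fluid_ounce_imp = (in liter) 5.094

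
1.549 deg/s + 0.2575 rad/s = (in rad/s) 0.2845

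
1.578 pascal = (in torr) 0.01184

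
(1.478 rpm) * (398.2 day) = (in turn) 8.475e+05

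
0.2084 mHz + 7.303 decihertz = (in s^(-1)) 0.7305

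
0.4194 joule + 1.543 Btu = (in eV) 1.016e+22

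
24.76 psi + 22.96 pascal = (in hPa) 1707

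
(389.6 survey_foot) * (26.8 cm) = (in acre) 0.007864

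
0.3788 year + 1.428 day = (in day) 139.7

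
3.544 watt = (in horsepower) 0.004753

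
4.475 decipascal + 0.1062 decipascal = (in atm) 4.521e-06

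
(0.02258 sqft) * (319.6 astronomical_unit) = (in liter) 1.003e+14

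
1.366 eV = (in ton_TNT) 5.231e-29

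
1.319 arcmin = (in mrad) 0.3837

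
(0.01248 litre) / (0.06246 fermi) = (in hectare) 1.998e+07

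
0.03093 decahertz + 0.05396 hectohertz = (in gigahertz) 5.705e-09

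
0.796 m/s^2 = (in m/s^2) 0.796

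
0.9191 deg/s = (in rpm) 0.1532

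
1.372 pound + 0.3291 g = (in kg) 0.6227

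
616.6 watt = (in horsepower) 0.8269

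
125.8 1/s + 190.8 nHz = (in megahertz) 0.0001258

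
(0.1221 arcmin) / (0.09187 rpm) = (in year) 1.171e-10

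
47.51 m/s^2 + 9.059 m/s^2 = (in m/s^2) 56.57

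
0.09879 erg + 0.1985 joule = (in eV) 1.239e+18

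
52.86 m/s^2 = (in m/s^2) 52.86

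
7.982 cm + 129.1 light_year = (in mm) 1.221e+21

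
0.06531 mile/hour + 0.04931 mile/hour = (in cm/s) 5.124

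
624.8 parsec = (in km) 1.928e+16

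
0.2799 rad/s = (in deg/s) 16.04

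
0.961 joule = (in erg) 9.61e+06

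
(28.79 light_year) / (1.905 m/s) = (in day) 1.655e+12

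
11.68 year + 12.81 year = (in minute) 1.287e+07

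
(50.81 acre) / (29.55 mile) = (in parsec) 1.401e-16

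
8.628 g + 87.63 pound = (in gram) 3.976e+04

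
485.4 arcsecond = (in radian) 0.002353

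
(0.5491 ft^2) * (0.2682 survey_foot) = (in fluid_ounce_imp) 146.8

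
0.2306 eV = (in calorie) 8.83e-21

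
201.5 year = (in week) 1.051e+04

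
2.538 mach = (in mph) 1933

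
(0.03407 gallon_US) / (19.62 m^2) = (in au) 4.394e-17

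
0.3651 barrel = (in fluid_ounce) 1963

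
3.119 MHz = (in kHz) 3119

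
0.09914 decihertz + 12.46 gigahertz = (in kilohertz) 1.246e+07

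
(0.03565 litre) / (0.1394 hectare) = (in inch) 1.007e-06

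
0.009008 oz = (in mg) 255.4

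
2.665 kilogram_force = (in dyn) 2.613e+06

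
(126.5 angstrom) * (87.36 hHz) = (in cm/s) 0.01105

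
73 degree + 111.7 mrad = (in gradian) 88.22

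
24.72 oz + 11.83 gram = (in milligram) 7.126e+05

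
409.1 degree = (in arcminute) 2.455e+04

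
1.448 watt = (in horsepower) 0.001942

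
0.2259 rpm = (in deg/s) 1.355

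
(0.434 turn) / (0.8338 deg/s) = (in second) 187.4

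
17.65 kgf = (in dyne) 1.731e+07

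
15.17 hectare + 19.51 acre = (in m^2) 2.307e+05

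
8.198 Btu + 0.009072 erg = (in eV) 5.398e+22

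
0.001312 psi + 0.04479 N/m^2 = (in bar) 9.091e-05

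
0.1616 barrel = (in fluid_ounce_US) 868.8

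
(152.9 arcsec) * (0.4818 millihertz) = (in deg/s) 2.046e-05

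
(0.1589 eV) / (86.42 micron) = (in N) 2.946e-16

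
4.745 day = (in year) 0.013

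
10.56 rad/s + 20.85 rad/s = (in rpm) 299.9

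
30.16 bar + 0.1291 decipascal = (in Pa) 3.016e+06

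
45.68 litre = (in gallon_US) 12.07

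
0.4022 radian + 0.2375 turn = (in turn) 0.3015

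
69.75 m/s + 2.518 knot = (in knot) 138.1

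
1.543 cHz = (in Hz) 0.01543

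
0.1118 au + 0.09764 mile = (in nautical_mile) 9.031e+06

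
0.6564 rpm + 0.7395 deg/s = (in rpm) 0.7796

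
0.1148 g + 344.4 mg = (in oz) 0.0162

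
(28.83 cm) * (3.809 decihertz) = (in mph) 0.2456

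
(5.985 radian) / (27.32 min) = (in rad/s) 0.003651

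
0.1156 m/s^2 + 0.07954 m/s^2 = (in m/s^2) 0.1951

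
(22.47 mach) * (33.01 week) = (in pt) 4.33e+14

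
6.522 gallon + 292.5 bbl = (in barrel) 292.7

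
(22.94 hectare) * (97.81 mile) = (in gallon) 9.539e+12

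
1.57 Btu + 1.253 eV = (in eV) 1.034e+22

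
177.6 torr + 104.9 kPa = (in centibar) 128.6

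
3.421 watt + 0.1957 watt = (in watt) 3.617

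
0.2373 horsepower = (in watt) 177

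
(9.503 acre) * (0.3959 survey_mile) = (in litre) 2.45e+10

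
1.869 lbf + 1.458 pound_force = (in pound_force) 3.327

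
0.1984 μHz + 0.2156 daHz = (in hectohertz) 0.02156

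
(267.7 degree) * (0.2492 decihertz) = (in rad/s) 0.1164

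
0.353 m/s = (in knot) 0.6862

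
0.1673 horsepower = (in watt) 124.8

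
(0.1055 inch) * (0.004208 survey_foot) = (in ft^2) 3.7e-05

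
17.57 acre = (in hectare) 7.11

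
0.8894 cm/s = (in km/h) 0.03202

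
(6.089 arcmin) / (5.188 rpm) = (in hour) 9.056e-07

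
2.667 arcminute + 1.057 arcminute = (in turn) 0.0001724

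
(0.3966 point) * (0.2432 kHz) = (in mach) 9.993e-05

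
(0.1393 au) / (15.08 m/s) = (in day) 1.599e+04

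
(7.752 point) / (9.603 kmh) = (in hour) 2.848e-07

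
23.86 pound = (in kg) 10.82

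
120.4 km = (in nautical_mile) 65.01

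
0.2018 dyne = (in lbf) 4.537e-07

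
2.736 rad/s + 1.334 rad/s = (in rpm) 38.87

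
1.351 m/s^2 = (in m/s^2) 1.351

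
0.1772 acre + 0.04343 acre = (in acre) 0.2206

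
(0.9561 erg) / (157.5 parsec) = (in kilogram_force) 2.006e-27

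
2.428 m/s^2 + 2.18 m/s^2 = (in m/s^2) 4.608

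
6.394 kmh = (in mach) 0.005216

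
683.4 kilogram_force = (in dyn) 6.702e+08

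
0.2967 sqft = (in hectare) 2.756e-06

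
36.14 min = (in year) 6.876e-05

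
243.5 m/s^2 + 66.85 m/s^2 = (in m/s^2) 310.4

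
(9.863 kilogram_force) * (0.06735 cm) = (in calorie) 0.01557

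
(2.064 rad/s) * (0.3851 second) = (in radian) 0.7948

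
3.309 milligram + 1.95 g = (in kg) 0.001953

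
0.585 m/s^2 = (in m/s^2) 0.585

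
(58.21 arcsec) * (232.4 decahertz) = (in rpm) 6.263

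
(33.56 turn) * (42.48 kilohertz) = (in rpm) 8.554e+07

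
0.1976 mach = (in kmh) 242.2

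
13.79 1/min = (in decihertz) 2.298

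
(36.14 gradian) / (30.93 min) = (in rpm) 0.002921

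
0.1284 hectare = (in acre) 0.3173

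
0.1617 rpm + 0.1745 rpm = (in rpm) 0.3362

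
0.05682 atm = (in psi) 0.835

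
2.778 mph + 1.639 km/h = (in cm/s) 169.7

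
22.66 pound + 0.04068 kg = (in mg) 1.032e+07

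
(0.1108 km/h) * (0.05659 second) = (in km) 1.742e-06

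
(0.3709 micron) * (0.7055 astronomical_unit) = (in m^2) 3.915e+04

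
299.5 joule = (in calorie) 71.58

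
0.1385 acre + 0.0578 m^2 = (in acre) 0.1385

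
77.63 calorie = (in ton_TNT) 7.763e-08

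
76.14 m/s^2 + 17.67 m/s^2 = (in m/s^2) 93.81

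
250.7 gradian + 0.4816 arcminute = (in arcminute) 1.354e+04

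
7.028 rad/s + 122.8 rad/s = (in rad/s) 129.8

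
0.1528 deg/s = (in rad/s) 0.002667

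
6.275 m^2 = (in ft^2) 67.54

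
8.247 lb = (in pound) 8.247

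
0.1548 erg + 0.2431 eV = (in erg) 0.1548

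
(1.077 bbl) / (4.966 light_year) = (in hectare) 3.645e-22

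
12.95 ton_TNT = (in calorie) 1.295e+10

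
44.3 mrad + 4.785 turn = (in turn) 4.792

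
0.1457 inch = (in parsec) 1.199e-19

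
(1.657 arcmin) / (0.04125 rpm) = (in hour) 3.1e-05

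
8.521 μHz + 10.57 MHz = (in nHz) 1.057e+16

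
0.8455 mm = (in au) 5.652e-15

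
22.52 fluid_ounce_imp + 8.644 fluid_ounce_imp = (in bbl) 0.005569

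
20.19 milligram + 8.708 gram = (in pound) 0.01924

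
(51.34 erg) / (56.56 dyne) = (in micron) 9077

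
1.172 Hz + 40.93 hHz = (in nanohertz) 4.094e+12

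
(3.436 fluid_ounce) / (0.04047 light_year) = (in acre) 6.558e-23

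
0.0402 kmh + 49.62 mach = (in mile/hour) 3.779e+04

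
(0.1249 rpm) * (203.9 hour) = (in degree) 5.501e+05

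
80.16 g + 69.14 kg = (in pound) 152.6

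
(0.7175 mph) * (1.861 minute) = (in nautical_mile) 0.01934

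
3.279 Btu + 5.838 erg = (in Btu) 3.279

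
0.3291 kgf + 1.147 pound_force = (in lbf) 1.873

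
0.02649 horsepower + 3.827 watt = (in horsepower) 0.03162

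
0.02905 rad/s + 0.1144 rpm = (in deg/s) 2.351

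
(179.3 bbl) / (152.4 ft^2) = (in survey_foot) 6.606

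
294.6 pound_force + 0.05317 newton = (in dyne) 1.31e+08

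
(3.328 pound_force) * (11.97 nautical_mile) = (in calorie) 7.844e+04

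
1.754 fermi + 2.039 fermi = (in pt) 1.075e-11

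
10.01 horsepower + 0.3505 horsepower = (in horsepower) 10.36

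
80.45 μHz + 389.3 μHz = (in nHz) 4.698e+05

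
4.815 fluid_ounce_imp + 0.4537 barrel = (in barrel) 0.4546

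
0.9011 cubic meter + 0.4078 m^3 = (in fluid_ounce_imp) 4.607e+04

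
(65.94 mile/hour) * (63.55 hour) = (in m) 6.744e+06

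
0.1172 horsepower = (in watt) 87.4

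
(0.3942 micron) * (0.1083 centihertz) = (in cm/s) 4.269e-08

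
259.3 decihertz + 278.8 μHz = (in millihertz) 2.593e+04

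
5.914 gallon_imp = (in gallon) 7.102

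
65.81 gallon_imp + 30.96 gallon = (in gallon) 110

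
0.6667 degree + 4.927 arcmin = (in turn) 0.00208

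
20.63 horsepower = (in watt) 1.538e+04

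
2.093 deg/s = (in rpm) 0.3488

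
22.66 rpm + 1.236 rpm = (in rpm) 23.9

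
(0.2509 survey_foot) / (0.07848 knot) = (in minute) 0.03157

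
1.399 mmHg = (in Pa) 186.5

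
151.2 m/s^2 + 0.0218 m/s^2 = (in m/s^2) 151.2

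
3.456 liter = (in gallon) 0.913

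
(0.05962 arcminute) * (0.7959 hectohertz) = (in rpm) 0.01318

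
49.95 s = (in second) 49.95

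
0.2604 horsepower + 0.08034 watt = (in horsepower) 0.2605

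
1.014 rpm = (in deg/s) 6.084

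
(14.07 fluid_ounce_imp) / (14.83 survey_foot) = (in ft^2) 0.000952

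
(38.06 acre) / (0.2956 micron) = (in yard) 5.698e+11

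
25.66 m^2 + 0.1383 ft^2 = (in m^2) 25.67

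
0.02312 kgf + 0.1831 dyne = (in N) 0.2267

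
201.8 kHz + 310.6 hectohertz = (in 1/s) 2.329e+05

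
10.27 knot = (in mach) 0.01552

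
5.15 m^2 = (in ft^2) 55.43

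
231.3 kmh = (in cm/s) 6425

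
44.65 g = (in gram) 44.65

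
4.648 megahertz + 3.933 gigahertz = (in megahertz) 3938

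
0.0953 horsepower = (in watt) 71.07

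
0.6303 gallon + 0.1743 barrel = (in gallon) 7.951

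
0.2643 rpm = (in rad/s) 0.02768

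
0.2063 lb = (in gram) 93.58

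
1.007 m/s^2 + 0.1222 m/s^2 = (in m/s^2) 1.129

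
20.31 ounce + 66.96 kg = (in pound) 148.9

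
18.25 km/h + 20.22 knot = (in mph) 34.61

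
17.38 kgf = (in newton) 170.4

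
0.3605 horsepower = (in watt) 268.8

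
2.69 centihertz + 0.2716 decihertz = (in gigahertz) 5.406e-11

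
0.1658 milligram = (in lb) 3.655e-07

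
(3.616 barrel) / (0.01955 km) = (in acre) 7.267e-06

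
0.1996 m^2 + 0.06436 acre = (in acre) 0.06441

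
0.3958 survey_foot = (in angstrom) 1.206e+09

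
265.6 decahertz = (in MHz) 0.002656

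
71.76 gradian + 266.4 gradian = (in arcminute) 1.826e+04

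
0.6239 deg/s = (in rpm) 0.104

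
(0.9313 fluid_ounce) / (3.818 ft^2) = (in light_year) 8.207e-21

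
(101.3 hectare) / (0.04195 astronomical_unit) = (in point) 0.4576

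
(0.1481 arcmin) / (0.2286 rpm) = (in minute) 2.999e-05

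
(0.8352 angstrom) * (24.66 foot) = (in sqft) 6.757e-09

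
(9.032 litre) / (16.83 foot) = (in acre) 4.351e-07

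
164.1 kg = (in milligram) 1.641e+08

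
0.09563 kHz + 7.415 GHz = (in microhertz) 7.415e+15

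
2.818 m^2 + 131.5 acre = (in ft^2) 5.728e+06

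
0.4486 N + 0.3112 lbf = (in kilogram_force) 0.1869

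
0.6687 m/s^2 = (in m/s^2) 0.6687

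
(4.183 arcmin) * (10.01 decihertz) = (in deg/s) 0.06979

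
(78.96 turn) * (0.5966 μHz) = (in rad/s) 0.000296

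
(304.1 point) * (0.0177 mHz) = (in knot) 3.691e-06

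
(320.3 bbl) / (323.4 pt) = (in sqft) 4805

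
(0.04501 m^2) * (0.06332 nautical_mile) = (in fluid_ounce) 1.785e+05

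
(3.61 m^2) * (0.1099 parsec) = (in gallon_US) 3.234e+18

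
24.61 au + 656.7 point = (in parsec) 0.0001193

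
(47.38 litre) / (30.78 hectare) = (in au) 1.029e-18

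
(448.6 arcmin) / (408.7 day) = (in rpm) 3.529e-08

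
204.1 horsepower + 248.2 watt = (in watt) 1.524e+05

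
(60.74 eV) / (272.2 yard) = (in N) 3.91e-20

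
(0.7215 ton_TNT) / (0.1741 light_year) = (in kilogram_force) 1.869e-07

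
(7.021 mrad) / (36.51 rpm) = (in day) 2.125e-08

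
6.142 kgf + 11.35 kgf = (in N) 171.5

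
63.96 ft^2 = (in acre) 0.001468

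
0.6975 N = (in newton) 0.6975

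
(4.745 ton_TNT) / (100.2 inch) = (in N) 7.801e+09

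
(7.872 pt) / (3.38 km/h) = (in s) 0.002958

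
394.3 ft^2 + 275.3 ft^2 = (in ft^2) 669.6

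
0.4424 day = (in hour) 10.62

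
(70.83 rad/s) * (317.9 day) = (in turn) 3.096e+08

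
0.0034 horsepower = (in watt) 2.535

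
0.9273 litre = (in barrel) 0.005833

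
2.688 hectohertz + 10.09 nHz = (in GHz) 2.688e-07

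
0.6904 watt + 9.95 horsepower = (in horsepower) 9.951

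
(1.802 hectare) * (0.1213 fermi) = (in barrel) 1.375e-11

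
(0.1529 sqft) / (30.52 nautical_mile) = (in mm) 0.0002513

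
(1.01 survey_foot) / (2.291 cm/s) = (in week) 2.222e-05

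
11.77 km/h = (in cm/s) 326.9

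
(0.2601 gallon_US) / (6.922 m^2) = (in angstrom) 1.422e+06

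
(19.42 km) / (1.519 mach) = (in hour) 0.01043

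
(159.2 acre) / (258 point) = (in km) 7078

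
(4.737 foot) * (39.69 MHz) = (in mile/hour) 1.282e+08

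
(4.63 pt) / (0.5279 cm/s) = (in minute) 0.005157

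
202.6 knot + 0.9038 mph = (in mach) 0.3073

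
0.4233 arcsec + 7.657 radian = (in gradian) 487.5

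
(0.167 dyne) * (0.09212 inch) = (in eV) 2.439e+10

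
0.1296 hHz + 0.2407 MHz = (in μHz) 2.407e+11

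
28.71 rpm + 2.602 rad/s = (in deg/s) 321.3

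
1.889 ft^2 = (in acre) 4.337e-05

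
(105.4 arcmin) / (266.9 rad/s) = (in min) 1.915e-06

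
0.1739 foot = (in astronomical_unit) 3.543e-13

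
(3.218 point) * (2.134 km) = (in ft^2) 26.08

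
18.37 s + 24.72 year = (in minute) 1.299e+07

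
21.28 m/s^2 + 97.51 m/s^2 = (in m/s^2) 118.8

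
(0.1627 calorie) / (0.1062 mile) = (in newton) 0.003983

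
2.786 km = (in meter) 2786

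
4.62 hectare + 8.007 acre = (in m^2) 7.86e+04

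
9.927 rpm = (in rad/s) 1.04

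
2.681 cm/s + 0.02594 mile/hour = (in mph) 0.08591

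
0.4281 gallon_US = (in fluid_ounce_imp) 57.03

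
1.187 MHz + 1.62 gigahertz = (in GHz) 1.621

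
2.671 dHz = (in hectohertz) 0.002671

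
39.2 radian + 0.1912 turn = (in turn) 6.43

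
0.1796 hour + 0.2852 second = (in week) 0.00107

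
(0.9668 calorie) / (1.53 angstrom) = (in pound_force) 5.944e+09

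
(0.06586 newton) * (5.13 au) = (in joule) 5.054e+10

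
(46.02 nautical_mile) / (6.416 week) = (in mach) 6.451e-05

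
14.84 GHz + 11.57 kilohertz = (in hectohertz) 1.484e+08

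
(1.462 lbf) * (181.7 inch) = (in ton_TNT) 7.173e-09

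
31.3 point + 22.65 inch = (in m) 0.5864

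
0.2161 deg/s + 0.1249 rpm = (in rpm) 0.1609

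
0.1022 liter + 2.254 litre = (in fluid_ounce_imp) 82.93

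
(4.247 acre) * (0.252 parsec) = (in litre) 1.336e+23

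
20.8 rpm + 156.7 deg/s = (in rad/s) 4.913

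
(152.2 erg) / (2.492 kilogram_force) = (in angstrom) 6228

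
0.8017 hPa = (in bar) 0.0008017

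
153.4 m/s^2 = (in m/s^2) 153.4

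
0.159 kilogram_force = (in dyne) 1.559e+05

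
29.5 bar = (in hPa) 2.95e+04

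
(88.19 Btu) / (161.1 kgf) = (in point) 1.669e+05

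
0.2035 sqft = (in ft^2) 0.2035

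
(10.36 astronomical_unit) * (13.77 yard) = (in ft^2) 2.101e+14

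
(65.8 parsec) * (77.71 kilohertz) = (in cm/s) 1.578e+25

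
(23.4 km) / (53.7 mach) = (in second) 1.28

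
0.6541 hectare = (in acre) 1.616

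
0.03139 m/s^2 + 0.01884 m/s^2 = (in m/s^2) 0.05023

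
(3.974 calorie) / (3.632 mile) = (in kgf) 0.0002901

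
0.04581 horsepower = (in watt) 34.16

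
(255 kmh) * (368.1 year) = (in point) 2.331e+15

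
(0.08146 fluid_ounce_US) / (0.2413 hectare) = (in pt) 2.83e-06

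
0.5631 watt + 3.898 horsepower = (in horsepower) 3.899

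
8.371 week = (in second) 5.063e+06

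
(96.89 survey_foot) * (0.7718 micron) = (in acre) 5.632e-09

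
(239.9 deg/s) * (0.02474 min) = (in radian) 6.215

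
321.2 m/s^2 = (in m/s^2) 321.2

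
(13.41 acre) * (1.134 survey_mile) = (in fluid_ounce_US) 3.349e+12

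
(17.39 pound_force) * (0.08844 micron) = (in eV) 4.27e+13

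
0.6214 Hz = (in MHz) 6.214e-07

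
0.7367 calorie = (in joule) 3.082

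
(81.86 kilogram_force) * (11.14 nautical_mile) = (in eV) 1.034e+26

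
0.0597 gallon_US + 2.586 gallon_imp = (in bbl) 0.07537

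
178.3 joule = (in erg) 1.783e+09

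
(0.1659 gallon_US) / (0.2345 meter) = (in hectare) 2.678e-07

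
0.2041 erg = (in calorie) 4.878e-09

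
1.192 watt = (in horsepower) 0.001598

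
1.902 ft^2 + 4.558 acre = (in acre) 4.558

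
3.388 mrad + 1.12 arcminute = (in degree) 0.2128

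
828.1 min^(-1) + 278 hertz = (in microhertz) 2.918e+08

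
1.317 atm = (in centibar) 133.4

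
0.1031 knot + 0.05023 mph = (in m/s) 0.07549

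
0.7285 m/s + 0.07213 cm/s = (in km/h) 2.625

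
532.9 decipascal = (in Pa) 53.29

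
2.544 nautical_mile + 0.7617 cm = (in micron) 4.711e+09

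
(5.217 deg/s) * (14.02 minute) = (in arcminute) 2.633e+05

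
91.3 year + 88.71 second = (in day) 3.332e+04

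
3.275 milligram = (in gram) 0.003275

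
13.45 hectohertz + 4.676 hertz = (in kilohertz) 1.35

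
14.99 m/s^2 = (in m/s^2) 14.99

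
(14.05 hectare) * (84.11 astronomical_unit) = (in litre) 1.768e+21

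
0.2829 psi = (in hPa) 19.51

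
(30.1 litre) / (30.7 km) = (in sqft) 1.055e-05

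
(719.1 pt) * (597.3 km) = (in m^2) 1.515e+05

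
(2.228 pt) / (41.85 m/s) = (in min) 3.13e-07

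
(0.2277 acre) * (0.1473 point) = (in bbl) 0.3012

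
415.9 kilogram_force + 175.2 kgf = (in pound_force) 1303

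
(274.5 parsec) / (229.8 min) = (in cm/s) 6.143e+16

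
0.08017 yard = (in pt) 207.8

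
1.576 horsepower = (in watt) 1175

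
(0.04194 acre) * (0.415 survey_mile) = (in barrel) 7.13e+05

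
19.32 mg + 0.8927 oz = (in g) 25.33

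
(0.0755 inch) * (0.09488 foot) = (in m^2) 5.546e-05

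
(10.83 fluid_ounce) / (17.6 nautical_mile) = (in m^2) 9.826e-09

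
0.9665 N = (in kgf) 0.09856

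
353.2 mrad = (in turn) 0.05621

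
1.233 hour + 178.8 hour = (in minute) 1.08e+04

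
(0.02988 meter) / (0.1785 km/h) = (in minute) 0.01004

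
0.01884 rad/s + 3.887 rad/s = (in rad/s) 3.906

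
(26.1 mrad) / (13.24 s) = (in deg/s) 0.1129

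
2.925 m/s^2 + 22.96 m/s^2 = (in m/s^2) 25.89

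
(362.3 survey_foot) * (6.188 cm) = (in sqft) 73.55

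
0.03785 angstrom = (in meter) 3.785e-12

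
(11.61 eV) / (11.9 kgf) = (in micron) 1.594e-14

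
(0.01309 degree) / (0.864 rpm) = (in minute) 4.208e-05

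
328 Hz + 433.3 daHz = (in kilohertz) 4.661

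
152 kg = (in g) 1.52e+05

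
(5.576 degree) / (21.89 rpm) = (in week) 7.02e-08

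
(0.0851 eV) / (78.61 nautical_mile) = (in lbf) 2.105e-26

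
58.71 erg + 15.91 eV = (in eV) 3.664e+13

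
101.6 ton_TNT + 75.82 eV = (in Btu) 4.029e+08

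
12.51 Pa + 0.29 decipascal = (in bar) 0.0001254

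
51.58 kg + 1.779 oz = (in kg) 51.63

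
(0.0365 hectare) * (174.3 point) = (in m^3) 22.44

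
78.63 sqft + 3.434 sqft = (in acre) 0.001884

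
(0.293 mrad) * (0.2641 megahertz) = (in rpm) 738.9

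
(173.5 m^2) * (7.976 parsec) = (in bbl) 2.686e+20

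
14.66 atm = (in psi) 215.4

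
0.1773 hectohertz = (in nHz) 1.773e+10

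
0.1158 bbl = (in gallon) 4.864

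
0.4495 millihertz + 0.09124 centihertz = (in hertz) 0.001362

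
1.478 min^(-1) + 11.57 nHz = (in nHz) 2.463e+07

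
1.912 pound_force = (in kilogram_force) 0.8673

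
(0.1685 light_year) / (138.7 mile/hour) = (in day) 2.976e+08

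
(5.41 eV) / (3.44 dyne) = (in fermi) 25.2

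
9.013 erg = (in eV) 5.625e+12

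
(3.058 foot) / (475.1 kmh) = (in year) 2.24e-10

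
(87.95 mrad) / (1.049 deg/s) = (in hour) 0.001334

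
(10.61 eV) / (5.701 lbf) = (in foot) 2.199e-19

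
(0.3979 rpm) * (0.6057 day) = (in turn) 347.1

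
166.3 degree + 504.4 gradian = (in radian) 10.83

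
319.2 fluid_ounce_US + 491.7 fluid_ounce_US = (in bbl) 0.1508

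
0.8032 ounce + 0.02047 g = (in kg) 0.02279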